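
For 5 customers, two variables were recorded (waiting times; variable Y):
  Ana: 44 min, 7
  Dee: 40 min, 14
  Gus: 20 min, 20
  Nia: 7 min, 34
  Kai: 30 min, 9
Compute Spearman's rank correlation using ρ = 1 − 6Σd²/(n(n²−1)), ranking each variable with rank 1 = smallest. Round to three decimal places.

Ranks of variable 1: 5, 4, 2, 1, 3
Ranks of variable 2: 1, 3, 4, 5, 2
d = r₁ − r₂: 4, 1, -2, -4, 1
d²: 16, 1, 4, 16, 1; Σd² = 38
ρ = 1 − 6·38/(5·24) = 1 − 228/120 = -0.900

-0.900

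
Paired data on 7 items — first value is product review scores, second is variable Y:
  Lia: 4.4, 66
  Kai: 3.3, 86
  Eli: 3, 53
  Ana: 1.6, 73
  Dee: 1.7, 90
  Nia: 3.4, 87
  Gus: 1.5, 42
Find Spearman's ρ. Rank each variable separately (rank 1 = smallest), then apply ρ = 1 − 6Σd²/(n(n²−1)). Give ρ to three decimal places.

0.286

Ranks of variable 1: 7, 5, 4, 2, 3, 6, 1
Ranks of variable 2: 3, 5, 2, 4, 7, 6, 1
d = r₁ − r₂: 4, 0, 2, -2, -4, 0, 0
d²: 16, 0, 4, 4, 16, 0, 0; Σd² = 40
ρ = 1 − 6·40/(7·48) = 1 − 240/336 = 0.286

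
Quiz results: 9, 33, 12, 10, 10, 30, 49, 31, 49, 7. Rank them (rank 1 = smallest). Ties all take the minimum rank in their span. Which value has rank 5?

Sorted (ascending): 7, 9, 10, 10, 12, 30, 31, 33, 49, 49
The 2 values of 10 occupy positions 3–4 → each gets rank 3.
The 2 values of 49 occupy positions 9–10 → each gets rank 9.
Rank 5 → value 12.

12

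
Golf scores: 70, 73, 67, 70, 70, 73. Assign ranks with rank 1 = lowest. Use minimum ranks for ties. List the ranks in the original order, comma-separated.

Sorted (ascending): 67, 70, 70, 70, 73, 73
The 3 values of 70 occupy positions 2–4 → each gets rank 2.
The 2 values of 73 occupy positions 5–6 → each gets rank 5.

2, 5, 1, 2, 2, 5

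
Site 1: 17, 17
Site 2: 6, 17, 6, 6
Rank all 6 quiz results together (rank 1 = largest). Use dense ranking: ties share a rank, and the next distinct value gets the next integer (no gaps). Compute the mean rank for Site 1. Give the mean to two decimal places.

Sorted (descending): 17, 17, 17, 6, 6, 6
The 3 values of 17 share dense rank 1.
The 3 values of 6 share dense rank 2.
Site 1 values → pooled ranks: 17→1, 17→1
Mean rank = (1 + 1) / 2 = 1.00

1.00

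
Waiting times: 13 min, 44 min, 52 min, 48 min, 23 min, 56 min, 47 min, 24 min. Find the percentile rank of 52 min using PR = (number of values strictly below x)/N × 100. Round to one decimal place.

N = 8.
Strictly below 52: 6. Equal to 52: 1.
PR = 6/8 × 100 = 75.0

75.0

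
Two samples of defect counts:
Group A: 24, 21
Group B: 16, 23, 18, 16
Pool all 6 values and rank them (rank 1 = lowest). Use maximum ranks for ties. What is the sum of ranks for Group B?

12

Sorted (ascending): 16, 16, 18, 21, 23, 24
The 2 values of 16 occupy positions 1–2 → each gets rank 2.
Group B values → pooled ranks: 16→2, 23→5, 18→3, 16→2
Rank sum = 2 + 5 + 3 + 2 = 12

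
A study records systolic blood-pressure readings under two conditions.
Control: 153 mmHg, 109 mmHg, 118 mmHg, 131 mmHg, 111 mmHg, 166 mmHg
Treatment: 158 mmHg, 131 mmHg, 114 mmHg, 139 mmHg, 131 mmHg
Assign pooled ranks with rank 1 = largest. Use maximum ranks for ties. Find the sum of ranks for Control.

40

Sorted (descending): 166, 158, 153, 139, 131, 131, 131, 118, 114, 111, 109
The 3 values of 131 occupy positions 5–7 → each gets rank 7.
Control values → pooled ranks: 153→3, 109→11, 118→8, 131→7, 111→10, 166→1
Rank sum = 3 + 11 + 8 + 7 + 10 + 1 = 40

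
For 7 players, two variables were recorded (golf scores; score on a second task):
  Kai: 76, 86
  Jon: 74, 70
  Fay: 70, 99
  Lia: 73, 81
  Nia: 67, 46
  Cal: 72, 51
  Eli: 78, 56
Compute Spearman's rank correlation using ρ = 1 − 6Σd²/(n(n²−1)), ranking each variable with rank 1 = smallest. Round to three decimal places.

Ranks of variable 1: 6, 5, 2, 4, 1, 3, 7
Ranks of variable 2: 6, 4, 7, 5, 1, 2, 3
d = r₁ − r₂: 0, 1, -5, -1, 0, 1, 4
d²: 0, 1, 25, 1, 0, 1, 16; Σd² = 44
ρ = 1 − 6·44/(7·48) = 1 − 264/336 = 0.214

0.214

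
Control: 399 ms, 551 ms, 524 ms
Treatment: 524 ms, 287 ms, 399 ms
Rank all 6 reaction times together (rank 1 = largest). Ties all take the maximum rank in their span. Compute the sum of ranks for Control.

9

Sorted (descending): 551, 524, 524, 399, 399, 287
The 2 values of 524 occupy positions 2–3 → each gets rank 3.
The 2 values of 399 occupy positions 4–5 → each gets rank 5.
Control values → pooled ranks: 399→5, 551→1, 524→3
Rank sum = 5 + 1 + 3 = 9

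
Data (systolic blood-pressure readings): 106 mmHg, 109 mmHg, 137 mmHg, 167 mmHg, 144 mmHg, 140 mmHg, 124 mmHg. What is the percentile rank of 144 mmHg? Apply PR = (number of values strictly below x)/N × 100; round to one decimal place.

N = 7.
Strictly below 144: 5. Equal to 144: 1.
PR = 5/7 × 100 = 71.4

71.4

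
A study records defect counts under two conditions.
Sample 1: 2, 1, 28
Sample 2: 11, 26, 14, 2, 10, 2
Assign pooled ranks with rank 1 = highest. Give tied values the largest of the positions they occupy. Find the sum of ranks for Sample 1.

Sorted (descending): 28, 26, 14, 11, 10, 2, 2, 2, 1
The 3 values of 2 occupy positions 6–8 → each gets rank 8.
Sample 1 values → pooled ranks: 2→8, 1→9, 28→1
Rank sum = 8 + 9 + 1 = 18

18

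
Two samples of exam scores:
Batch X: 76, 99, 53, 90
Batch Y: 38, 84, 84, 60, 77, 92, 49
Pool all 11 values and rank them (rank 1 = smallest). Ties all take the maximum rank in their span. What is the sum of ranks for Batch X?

28

Sorted (ascending): 38, 49, 53, 60, 76, 77, 84, 84, 90, 92, 99
The 2 values of 84 occupy positions 7–8 → each gets rank 8.
Batch X values → pooled ranks: 76→5, 99→11, 53→3, 90→9
Rank sum = 5 + 11 + 3 + 9 = 28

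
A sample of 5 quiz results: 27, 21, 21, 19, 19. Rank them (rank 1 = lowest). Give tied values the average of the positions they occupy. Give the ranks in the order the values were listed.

Sorted (ascending): 19, 19, 21, 21, 27
The 2 values of 19 occupy positions 1–2 → average rank (1+2)/2 = 1.5.
The 2 values of 21 occupy positions 3–4 → average rank (3+4)/2 = 3.5.

5, 3.5, 3.5, 1.5, 1.5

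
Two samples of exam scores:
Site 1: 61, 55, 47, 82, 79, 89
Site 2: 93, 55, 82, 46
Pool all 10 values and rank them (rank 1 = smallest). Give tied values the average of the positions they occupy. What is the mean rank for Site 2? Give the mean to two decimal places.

5.50

Sorted (ascending): 46, 47, 55, 55, 61, 79, 82, 82, 89, 93
The 2 values of 55 occupy positions 3–4 → average rank (3+4)/2 = 3.5.
The 2 values of 82 occupy positions 7–8 → average rank (7+8)/2 = 7.5.
Site 2 values → pooled ranks: 93→10, 55→3.5, 82→7.5, 46→1
Mean rank = (10 + 3.5 + 7.5 + 1) / 4 = 5.50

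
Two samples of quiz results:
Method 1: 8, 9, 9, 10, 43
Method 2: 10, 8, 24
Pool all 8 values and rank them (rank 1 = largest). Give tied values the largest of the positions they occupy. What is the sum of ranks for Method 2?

Sorted (descending): 43, 24, 10, 10, 9, 9, 8, 8
The 2 values of 10 occupy positions 3–4 → each gets rank 4.
The 2 values of 9 occupy positions 5–6 → each gets rank 6.
The 2 values of 8 occupy positions 7–8 → each gets rank 8.
Method 2 values → pooled ranks: 10→4, 8→8, 24→2
Rank sum = 4 + 8 + 2 = 14

14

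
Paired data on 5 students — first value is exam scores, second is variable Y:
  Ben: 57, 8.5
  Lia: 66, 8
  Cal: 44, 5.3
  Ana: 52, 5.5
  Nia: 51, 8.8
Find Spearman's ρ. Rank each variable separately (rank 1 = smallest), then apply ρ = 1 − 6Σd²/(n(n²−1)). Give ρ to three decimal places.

Ranks of variable 1: 4, 5, 1, 3, 2
Ranks of variable 2: 4, 3, 1, 2, 5
d = r₁ − r₂: 0, 2, 0, 1, -3
d²: 0, 4, 0, 1, 9; Σd² = 14
ρ = 1 − 6·14/(5·24) = 1 − 84/120 = 0.300

0.300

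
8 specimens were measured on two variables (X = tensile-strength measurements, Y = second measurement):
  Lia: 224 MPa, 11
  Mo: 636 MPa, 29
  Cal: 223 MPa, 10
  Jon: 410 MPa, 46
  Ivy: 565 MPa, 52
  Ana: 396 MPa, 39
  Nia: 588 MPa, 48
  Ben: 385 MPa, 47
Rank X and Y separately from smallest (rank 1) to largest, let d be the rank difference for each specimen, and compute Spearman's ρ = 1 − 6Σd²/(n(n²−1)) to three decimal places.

Ranks of variable 1: 2, 8, 1, 5, 6, 4, 7, 3
Ranks of variable 2: 2, 3, 1, 5, 8, 4, 7, 6
d = r₁ − r₂: 0, 5, 0, 0, -2, 0, 0, -3
d²: 0, 25, 0, 0, 4, 0, 0, 9; Σd² = 38
ρ = 1 − 6·38/(8·63) = 1 − 228/504 = 0.548

0.548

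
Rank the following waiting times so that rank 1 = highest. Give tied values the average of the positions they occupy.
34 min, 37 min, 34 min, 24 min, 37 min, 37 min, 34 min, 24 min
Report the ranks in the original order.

5, 2, 5, 7.5, 2, 2, 5, 7.5

Sorted (descending): 37, 37, 37, 34, 34, 34, 24, 24
The 3 values of 37 occupy positions 1–3 → average rank 2.
The 3 values of 34 occupy positions 4–6 → average rank 5.
The 2 values of 24 occupy positions 7–8 → average rank (7+8)/2 = 7.5.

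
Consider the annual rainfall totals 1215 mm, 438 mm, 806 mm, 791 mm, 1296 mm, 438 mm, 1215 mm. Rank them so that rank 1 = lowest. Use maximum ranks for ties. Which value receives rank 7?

1296

Sorted (ascending): 438, 438, 791, 806, 1215, 1215, 1296
The 2 values of 438 occupy positions 1–2 → each gets rank 2.
The 2 values of 1215 occupy positions 5–6 → each gets rank 6.
Rank 7 → value 1296.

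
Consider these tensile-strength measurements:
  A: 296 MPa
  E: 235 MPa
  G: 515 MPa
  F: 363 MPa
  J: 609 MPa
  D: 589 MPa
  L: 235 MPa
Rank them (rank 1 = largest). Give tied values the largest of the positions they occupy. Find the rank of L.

7

Sorted (descending): 609, 589, 515, 363, 296, 235, 235
The 2 values of 235 occupy positions 6–7 → each gets rank 7.
L has value 235 MPa → rank 7.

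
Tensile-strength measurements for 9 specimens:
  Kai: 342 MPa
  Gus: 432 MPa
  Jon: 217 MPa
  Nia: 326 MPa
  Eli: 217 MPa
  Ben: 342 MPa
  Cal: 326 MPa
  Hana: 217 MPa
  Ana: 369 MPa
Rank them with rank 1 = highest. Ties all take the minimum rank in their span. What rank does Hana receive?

7

Sorted (descending): 432, 369, 342, 342, 326, 326, 217, 217, 217
The 2 values of 342 occupy positions 3–4 → each gets rank 3.
The 2 values of 326 occupy positions 5–6 → each gets rank 5.
The 3 values of 217 occupy positions 7–9 → each gets rank 7.
Hana has value 217 MPa → rank 7.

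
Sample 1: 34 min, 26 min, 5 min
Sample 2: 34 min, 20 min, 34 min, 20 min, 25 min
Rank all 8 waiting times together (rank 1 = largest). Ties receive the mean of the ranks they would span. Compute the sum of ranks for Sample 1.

14

Sorted (descending): 34, 34, 34, 26, 25, 20, 20, 5
The 3 values of 34 occupy positions 1–3 → average rank 2.
The 2 values of 20 occupy positions 6–7 → average rank (6+7)/2 = 6.5.
Sample 1 values → pooled ranks: 34→2, 26→4, 5→8
Rank sum = 2 + 4 + 8 = 14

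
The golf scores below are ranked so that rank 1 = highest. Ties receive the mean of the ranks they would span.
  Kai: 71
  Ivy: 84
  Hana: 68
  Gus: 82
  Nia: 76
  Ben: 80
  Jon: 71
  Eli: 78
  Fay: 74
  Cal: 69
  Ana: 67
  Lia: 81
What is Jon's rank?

8.5

Sorted (descending): 84, 82, 81, 80, 78, 76, 74, 71, 71, 69, 68, 67
The 2 values of 71 occupy positions 8–9 → average rank (8+9)/2 = 8.5.
Jon has value 71 → rank 8.5.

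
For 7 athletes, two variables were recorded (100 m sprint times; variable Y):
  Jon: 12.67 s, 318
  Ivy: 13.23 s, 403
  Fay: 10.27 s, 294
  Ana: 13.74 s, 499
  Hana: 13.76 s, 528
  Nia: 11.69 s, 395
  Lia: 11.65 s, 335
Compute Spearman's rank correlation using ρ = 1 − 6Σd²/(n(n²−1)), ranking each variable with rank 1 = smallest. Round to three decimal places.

Ranks of variable 1: 4, 5, 1, 6, 7, 3, 2
Ranks of variable 2: 2, 5, 1, 6, 7, 4, 3
d = r₁ − r₂: 2, 0, 0, 0, 0, -1, -1
d²: 4, 0, 0, 0, 0, 1, 1; Σd² = 6
ρ = 1 − 6·6/(7·48) = 1 − 36/336 = 0.893

0.893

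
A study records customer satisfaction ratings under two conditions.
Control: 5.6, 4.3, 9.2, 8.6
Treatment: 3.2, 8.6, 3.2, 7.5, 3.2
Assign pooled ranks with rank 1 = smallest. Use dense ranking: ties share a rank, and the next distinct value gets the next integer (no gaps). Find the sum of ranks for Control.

16

Sorted (ascending): 3.2, 3.2, 3.2, 4.3, 5.6, 7.5, 8.6, 8.6, 9.2
The 3 values of 3.2 share dense rank 1.
The 2 values of 8.6 share dense rank 5.
Remaining distinct values take the next consecutive integers.
Control values → pooled ranks: 5.6→3, 4.3→2, 9.2→6, 8.6→5
Rank sum = 3 + 2 + 6 + 5 = 16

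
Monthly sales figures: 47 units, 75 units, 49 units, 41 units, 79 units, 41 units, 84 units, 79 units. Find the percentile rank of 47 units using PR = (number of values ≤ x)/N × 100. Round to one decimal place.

37.5

N = 8.
Strictly below 47: 2. Equal to 47: 1.
PR = 3/8 × 100 = 37.5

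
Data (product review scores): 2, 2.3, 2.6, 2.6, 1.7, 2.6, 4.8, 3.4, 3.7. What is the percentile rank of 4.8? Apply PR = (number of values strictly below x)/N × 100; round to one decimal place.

N = 9.
Strictly below 4.8: 8. Equal to 4.8: 1.
PR = 8/9 × 100 = 88.9

88.9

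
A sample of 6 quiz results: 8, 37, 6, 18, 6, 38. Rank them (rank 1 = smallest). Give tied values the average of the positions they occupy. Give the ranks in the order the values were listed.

3, 5, 1.5, 4, 1.5, 6

Sorted (ascending): 6, 6, 8, 18, 37, 38
The 2 values of 6 occupy positions 1–2 → average rank (1+2)/2 = 1.5.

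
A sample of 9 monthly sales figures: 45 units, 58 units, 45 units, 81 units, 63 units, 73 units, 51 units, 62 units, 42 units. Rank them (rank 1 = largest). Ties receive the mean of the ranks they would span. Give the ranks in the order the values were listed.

7.5, 5, 7.5, 1, 3, 2, 6, 4, 9

Sorted (descending): 81, 73, 63, 62, 58, 51, 45, 45, 42
The 2 values of 45 occupy positions 7–8 → average rank (7+8)/2 = 7.5.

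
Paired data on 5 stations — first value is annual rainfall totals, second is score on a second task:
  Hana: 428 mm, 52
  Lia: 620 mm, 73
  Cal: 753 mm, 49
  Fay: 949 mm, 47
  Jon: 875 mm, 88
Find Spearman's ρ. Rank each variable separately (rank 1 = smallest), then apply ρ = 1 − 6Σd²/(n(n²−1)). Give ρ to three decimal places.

Ranks of variable 1: 1, 2, 3, 5, 4
Ranks of variable 2: 3, 4, 2, 1, 5
d = r₁ − r₂: -2, -2, 1, 4, -1
d²: 4, 4, 1, 16, 1; Σd² = 26
ρ = 1 − 6·26/(5·24) = 1 − 156/120 = -0.300

-0.300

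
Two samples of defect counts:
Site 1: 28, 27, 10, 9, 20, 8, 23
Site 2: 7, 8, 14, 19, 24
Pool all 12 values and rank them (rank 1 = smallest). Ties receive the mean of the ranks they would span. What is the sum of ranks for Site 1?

51.5

Sorted (ascending): 7, 8, 8, 9, 10, 14, 19, 20, 23, 24, 27, 28
The 2 values of 8 occupy positions 2–3 → average rank (2+3)/2 = 2.5.
Site 1 values → pooled ranks: 28→12, 27→11, 10→5, 9→4, 20→8, 8→2.5, 23→9
Rank sum = 12 + 11 + 5 + 4 + 8 + 2.5 + 9 = 51.5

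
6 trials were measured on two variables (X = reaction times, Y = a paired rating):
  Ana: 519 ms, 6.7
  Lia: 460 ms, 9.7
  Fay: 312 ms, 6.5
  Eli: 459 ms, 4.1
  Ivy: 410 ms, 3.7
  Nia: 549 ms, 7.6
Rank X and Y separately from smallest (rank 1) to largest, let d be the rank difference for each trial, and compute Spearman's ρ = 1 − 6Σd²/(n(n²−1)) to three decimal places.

Ranks of variable 1: 5, 4, 1, 3, 2, 6
Ranks of variable 2: 4, 6, 3, 2, 1, 5
d = r₁ − r₂: 1, -2, -2, 1, 1, 1
d²: 1, 4, 4, 1, 1, 1; Σd² = 12
ρ = 1 − 6·12/(6·35) = 1 − 72/210 = 0.657

0.657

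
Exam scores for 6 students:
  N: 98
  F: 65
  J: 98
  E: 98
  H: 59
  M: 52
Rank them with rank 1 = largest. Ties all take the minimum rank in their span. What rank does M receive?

Sorted (descending): 98, 98, 98, 65, 59, 52
The 3 values of 98 occupy positions 1–3 → each gets rank 1.
M has value 52 → rank 6.

6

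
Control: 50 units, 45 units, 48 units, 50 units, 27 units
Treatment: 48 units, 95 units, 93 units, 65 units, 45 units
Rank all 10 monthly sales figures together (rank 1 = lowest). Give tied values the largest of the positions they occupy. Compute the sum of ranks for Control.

Sorted (ascending): 27, 45, 45, 48, 48, 50, 50, 65, 93, 95
The 2 values of 45 occupy positions 2–3 → each gets rank 3.
The 2 values of 48 occupy positions 4–5 → each gets rank 5.
The 2 values of 50 occupy positions 6–7 → each gets rank 7.
Control values → pooled ranks: 50→7, 45→3, 48→5, 50→7, 27→1
Rank sum = 7 + 3 + 5 + 7 + 1 = 23

23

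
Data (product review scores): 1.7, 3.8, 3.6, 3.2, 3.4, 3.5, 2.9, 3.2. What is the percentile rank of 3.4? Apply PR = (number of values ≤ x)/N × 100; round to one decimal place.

62.5

N = 8.
Strictly below 3.4: 4. Equal to 3.4: 1.
PR = 5/8 × 100 = 62.5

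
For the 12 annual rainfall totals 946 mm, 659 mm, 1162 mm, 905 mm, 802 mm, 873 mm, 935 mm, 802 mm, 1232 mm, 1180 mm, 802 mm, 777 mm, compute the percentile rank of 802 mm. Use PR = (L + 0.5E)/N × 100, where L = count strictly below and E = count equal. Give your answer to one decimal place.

29.2

N = 12.
Strictly below 802: 2. Equal to 802: 3.
PR = (2 + 0.5·3)/12 × 100 = 29.2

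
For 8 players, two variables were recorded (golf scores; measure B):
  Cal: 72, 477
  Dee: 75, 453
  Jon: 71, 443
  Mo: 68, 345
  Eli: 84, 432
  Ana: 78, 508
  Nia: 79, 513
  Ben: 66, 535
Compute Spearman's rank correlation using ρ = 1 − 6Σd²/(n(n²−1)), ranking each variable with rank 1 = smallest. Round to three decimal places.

-0.048

Ranks of variable 1: 4, 5, 3, 2, 8, 6, 7, 1
Ranks of variable 2: 5, 4, 3, 1, 2, 6, 7, 8
d = r₁ − r₂: -1, 1, 0, 1, 6, 0, 0, -7
d²: 1, 1, 0, 1, 36, 0, 0, 49; Σd² = 88
ρ = 1 − 6·88/(8·63) = 1 − 528/504 = -0.048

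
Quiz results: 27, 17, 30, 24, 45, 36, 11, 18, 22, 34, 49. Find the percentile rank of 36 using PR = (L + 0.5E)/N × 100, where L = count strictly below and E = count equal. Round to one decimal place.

77.3

N = 11.
Strictly below 36: 8. Equal to 36: 1.
PR = (8 + 0.5·1)/11 × 100 = 77.3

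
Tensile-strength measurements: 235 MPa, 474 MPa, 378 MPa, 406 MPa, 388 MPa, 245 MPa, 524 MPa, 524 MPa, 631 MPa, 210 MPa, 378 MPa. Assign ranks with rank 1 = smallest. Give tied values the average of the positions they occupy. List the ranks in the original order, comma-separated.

Sorted (ascending): 210, 235, 245, 378, 378, 388, 406, 474, 524, 524, 631
The 2 values of 378 occupy positions 4–5 → average rank (4+5)/2 = 4.5.
The 2 values of 524 occupy positions 9–10 → average rank (9+10)/2 = 9.5.

2, 8, 4.5, 7, 6, 3, 9.5, 9.5, 11, 1, 4.5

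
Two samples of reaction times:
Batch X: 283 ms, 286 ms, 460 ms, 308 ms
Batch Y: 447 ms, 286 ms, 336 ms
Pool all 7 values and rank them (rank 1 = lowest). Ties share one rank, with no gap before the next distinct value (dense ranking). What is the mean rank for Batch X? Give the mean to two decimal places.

Sorted (ascending): 283, 286, 286, 308, 336, 447, 460
The 2 values of 286 share dense rank 2.
Remaining distinct values take the next consecutive integers.
Batch X values → pooled ranks: 283→1, 286→2, 460→6, 308→3
Mean rank = (1 + 2 + 6 + 3) / 4 = 3.00

3.00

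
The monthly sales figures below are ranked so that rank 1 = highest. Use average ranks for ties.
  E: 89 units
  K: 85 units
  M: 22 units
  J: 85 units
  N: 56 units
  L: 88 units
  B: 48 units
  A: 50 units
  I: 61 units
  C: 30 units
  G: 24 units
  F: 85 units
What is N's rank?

7

Sorted (descending): 89, 88, 85, 85, 85, 61, 56, 50, 48, 30, 24, 22
The 3 values of 85 occupy positions 3–5 → average rank 4.
N has value 56 units → rank 7.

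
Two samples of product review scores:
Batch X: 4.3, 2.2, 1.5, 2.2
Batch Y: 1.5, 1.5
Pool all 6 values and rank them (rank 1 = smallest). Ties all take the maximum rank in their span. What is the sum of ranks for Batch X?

19

Sorted (ascending): 1.5, 1.5, 1.5, 2.2, 2.2, 4.3
The 3 values of 1.5 occupy positions 1–3 → each gets rank 3.
The 2 values of 2.2 occupy positions 4–5 → each gets rank 5.
Batch X values → pooled ranks: 4.3→6, 2.2→5, 1.5→3, 2.2→5
Rank sum = 6 + 5 + 3 + 5 = 19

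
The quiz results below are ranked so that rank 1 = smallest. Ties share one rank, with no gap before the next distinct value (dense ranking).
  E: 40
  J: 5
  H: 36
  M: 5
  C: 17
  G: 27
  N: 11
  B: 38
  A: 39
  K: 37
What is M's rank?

1

Sorted (ascending): 5, 5, 11, 17, 27, 36, 37, 38, 39, 40
The 2 values of 5 share dense rank 1.
Remaining distinct values take the next consecutive integers.
M has value 5 → rank 1.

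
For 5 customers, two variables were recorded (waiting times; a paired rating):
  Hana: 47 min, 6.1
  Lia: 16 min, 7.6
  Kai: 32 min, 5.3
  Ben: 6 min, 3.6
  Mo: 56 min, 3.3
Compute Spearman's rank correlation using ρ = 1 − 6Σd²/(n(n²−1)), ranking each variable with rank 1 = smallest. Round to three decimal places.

Ranks of variable 1: 4, 2, 3, 1, 5
Ranks of variable 2: 4, 5, 3, 2, 1
d = r₁ − r₂: 0, -3, 0, -1, 4
d²: 0, 9, 0, 1, 16; Σd² = 26
ρ = 1 − 6·26/(5·24) = 1 − 156/120 = -0.300

-0.300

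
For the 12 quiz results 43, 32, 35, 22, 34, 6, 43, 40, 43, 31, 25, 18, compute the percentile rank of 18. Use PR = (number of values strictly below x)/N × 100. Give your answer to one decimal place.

N = 12.
Strictly below 18: 1. Equal to 18: 1.
PR = 1/12 × 100 = 8.3

8.3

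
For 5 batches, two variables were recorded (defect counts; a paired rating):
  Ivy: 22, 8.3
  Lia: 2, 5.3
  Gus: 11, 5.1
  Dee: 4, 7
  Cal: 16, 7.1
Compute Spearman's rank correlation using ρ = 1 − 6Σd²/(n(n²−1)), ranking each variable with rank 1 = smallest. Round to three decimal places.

0.700

Ranks of variable 1: 5, 1, 3, 2, 4
Ranks of variable 2: 5, 2, 1, 3, 4
d = r₁ − r₂: 0, -1, 2, -1, 0
d²: 0, 1, 4, 1, 0; Σd² = 6
ρ = 1 − 6·6/(5·24) = 1 − 36/120 = 0.700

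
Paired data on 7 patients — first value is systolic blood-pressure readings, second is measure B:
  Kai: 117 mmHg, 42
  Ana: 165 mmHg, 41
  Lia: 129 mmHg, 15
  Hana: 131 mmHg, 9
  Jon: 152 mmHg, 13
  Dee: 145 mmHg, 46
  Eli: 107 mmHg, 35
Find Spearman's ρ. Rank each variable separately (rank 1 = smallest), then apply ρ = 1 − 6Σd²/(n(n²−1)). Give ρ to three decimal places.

-0.036

Ranks of variable 1: 2, 7, 3, 4, 6, 5, 1
Ranks of variable 2: 6, 5, 3, 1, 2, 7, 4
d = r₁ − r₂: -4, 2, 0, 3, 4, -2, -3
d²: 16, 4, 0, 9, 16, 4, 9; Σd² = 58
ρ = 1 − 6·58/(7·48) = 1 − 348/336 = -0.036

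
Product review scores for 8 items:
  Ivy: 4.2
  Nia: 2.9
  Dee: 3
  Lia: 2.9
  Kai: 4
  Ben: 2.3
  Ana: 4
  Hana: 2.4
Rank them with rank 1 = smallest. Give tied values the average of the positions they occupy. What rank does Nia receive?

3.5

Sorted (ascending): 2.3, 2.4, 2.9, 2.9, 3, 4, 4, 4.2
The 2 values of 2.9 occupy positions 3–4 → average rank (3+4)/2 = 3.5.
The 2 values of 4 occupy positions 6–7 → average rank (6+7)/2 = 6.5.
Nia has value 2.9 → rank 3.5.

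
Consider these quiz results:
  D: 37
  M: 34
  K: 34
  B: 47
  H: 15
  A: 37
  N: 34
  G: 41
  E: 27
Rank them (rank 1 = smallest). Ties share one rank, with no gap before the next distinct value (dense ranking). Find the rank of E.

2

Sorted (ascending): 15, 27, 34, 34, 34, 37, 37, 41, 47
The 3 values of 34 share dense rank 3.
The 2 values of 37 share dense rank 4.
Remaining distinct values take the next consecutive integers.
E has value 27 → rank 2.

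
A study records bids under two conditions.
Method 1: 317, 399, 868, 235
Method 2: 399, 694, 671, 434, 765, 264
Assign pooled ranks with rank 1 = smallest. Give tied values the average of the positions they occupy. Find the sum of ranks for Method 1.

Sorted (ascending): 235, 264, 317, 399, 399, 434, 671, 694, 765, 868
The 2 values of 399 occupy positions 4–5 → average rank (4+5)/2 = 4.5.
Method 1 values → pooled ranks: 317→3, 399→4.5, 868→10, 235→1
Rank sum = 3 + 4.5 + 10 + 1 = 18.5

18.5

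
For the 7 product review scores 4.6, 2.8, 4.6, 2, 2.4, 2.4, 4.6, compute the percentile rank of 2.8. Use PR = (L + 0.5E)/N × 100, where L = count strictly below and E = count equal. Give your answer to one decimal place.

N = 7.
Strictly below 2.8: 3. Equal to 2.8: 1.
PR = (3 + 0.5·1)/7 × 100 = 50.0

50.0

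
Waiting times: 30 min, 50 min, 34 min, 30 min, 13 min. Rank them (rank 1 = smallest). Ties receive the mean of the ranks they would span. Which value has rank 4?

Sorted (ascending): 13, 30, 30, 34, 50
The 2 values of 30 occupy positions 2–3 → average rank (2+3)/2 = 2.5.
Rank 4 → value 34.

34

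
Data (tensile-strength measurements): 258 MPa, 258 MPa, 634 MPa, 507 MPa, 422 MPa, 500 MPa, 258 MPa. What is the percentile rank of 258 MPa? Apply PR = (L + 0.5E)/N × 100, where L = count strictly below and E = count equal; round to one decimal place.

N = 7.
Strictly below 258: 0. Equal to 258: 3.
PR = (0 + 0.5·3)/7 × 100 = 21.4

21.4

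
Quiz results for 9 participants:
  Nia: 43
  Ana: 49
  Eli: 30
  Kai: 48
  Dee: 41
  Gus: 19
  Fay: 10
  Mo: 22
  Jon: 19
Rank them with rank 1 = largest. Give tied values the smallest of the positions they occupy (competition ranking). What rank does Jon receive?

Sorted (descending): 49, 48, 43, 41, 30, 22, 19, 19, 10
The 2 values of 19 occupy positions 7–8 → each gets rank 7.
Jon has value 19 → rank 7.

7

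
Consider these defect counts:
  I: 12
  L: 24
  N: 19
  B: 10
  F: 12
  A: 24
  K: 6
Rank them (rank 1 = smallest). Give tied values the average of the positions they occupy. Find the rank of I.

Sorted (ascending): 6, 10, 12, 12, 19, 24, 24
The 2 values of 12 occupy positions 3–4 → average rank (3+4)/2 = 3.5.
The 2 values of 24 occupy positions 6–7 → average rank (6+7)/2 = 6.5.
I has value 12 → rank 3.5.

3.5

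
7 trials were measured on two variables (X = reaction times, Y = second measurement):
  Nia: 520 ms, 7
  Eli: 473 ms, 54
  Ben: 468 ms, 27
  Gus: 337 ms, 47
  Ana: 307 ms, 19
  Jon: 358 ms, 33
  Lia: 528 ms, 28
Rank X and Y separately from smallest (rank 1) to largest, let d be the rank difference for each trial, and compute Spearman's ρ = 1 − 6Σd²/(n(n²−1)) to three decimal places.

-0.071

Ranks of variable 1: 6, 5, 4, 2, 1, 3, 7
Ranks of variable 2: 1, 7, 3, 6, 2, 5, 4
d = r₁ − r₂: 5, -2, 1, -4, -1, -2, 3
d²: 25, 4, 1, 16, 1, 4, 9; Σd² = 60
ρ = 1 − 6·60/(7·48) = 1 − 360/336 = -0.071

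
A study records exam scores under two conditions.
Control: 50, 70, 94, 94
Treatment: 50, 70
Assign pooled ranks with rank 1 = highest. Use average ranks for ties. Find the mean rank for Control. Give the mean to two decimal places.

3.00

Sorted (descending): 94, 94, 70, 70, 50, 50
The 2 values of 94 occupy positions 1–2 → average rank (1+2)/2 = 1.5.
The 2 values of 70 occupy positions 3–4 → average rank (3+4)/2 = 3.5.
The 2 values of 50 occupy positions 5–6 → average rank (5+6)/2 = 5.5.
Control values → pooled ranks: 50→5.5, 70→3.5, 94→1.5, 94→1.5
Mean rank = (5.5 + 3.5 + 1.5 + 1.5) / 4 = 3.00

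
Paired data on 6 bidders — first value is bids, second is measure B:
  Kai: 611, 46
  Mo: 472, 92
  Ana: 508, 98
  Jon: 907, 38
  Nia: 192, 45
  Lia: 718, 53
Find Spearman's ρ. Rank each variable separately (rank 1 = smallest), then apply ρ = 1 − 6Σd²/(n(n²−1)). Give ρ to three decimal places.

Ranks of variable 1: 4, 2, 3, 6, 1, 5
Ranks of variable 2: 3, 5, 6, 1, 2, 4
d = r₁ − r₂: 1, -3, -3, 5, -1, 1
d²: 1, 9, 9, 25, 1, 1; Σd² = 46
ρ = 1 − 6·46/(6·35) = 1 − 276/210 = -0.314

-0.314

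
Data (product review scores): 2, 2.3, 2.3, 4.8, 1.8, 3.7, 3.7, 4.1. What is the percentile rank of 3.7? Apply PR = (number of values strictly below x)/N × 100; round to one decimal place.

50.0

N = 8.
Strictly below 3.7: 4. Equal to 3.7: 2.
PR = 4/8 × 100 = 50.0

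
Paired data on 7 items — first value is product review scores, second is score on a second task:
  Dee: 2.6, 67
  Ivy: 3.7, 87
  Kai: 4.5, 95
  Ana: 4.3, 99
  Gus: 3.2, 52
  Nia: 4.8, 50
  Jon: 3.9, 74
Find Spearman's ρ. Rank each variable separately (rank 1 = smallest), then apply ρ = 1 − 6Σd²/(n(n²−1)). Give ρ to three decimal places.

0.143

Ranks of variable 1: 1, 3, 6, 5, 2, 7, 4
Ranks of variable 2: 3, 5, 6, 7, 2, 1, 4
d = r₁ − r₂: -2, -2, 0, -2, 0, 6, 0
d²: 4, 4, 0, 4, 0, 36, 0; Σd² = 48
ρ = 1 − 6·48/(7·48) = 1 − 288/336 = 0.143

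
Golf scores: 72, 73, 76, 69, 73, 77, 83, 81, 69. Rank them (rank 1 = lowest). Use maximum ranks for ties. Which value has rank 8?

81

Sorted (ascending): 69, 69, 72, 73, 73, 76, 77, 81, 83
The 2 values of 69 occupy positions 1–2 → each gets rank 2.
The 2 values of 73 occupy positions 4–5 → each gets rank 5.
Rank 8 → value 81.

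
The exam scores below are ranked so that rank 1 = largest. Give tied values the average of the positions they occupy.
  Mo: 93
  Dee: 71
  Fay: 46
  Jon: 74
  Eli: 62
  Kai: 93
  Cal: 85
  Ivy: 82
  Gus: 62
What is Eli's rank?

Sorted (descending): 93, 93, 85, 82, 74, 71, 62, 62, 46
The 2 values of 93 occupy positions 1–2 → average rank (1+2)/2 = 1.5.
The 2 values of 62 occupy positions 7–8 → average rank (7+8)/2 = 7.5.
Eli has value 62 → rank 7.5.

7.5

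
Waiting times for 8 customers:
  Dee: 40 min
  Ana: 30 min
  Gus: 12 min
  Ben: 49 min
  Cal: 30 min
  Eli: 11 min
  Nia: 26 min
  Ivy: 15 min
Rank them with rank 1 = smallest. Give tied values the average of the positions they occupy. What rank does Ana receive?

Sorted (ascending): 11, 12, 15, 26, 30, 30, 40, 49
The 2 values of 30 occupy positions 5–6 → average rank (5+6)/2 = 5.5.
Ana has value 30 min → rank 5.5.

5.5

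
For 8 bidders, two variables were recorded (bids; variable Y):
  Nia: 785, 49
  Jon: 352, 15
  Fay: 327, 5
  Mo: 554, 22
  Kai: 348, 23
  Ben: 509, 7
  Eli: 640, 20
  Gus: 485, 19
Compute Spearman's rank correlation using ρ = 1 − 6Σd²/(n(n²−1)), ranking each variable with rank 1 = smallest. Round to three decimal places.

Ranks of variable 1: 8, 3, 1, 6, 2, 5, 7, 4
Ranks of variable 2: 8, 3, 1, 6, 7, 2, 5, 4
d = r₁ − r₂: 0, 0, 0, 0, -5, 3, 2, 0
d²: 0, 0, 0, 0, 25, 9, 4, 0; Σd² = 38
ρ = 1 − 6·38/(8·63) = 1 − 228/504 = 0.548

0.548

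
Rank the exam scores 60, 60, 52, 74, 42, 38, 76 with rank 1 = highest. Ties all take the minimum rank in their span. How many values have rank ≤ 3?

Sorted (descending): 76, 74, 60, 60, 52, 42, 38
The 2 values of 60 occupy positions 3–4 → each gets rank 3.
Ranks ≤ 3: {1, 2, 3, 3} → 4 values.

4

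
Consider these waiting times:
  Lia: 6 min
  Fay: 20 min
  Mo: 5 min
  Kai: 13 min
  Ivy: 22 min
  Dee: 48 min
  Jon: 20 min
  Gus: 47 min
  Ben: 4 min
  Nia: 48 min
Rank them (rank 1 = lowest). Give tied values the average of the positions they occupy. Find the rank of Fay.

Sorted (ascending): 4, 5, 6, 13, 20, 20, 22, 47, 48, 48
The 2 values of 20 occupy positions 5–6 → average rank (5+6)/2 = 5.5.
The 2 values of 48 occupy positions 9–10 → average rank (9+10)/2 = 9.5.
Fay has value 20 min → rank 5.5.

5.5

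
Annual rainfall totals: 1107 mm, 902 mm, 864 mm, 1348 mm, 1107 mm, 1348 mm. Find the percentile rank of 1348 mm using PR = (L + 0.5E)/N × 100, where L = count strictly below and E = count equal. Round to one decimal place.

N = 6.
Strictly below 1348: 4. Equal to 1348: 2.
PR = (4 + 0.5·2)/6 × 100 = 83.3

83.3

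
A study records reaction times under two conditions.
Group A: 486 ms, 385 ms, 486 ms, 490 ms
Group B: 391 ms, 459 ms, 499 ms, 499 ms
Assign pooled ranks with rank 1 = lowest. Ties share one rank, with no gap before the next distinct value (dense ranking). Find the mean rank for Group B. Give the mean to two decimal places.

4.25

Sorted (ascending): 385, 391, 459, 486, 486, 490, 499, 499
The 2 values of 486 share dense rank 4.
The 2 values of 499 share dense rank 6.
Remaining distinct values take the next consecutive integers.
Group B values → pooled ranks: 391→2, 459→3, 499→6, 499→6
Mean rank = (2 + 3 + 6 + 6) / 4 = 4.25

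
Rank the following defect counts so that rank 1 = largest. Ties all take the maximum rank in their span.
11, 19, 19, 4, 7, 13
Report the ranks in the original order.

4, 2, 2, 6, 5, 3

Sorted (descending): 19, 19, 13, 11, 7, 4
The 2 values of 19 occupy positions 1–2 → each gets rank 2.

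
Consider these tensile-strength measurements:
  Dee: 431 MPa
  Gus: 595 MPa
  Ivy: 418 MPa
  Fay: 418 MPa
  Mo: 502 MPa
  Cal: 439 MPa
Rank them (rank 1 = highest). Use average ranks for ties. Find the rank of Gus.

Sorted (descending): 595, 502, 439, 431, 418, 418
The 2 values of 418 occupy positions 5–6 → average rank (5+6)/2 = 5.5.
Gus has value 595 MPa → rank 1.

1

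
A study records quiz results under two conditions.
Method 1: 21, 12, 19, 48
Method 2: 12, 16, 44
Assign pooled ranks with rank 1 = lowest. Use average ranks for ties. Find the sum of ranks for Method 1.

17.5

Sorted (ascending): 12, 12, 16, 19, 21, 44, 48
The 2 values of 12 occupy positions 1–2 → average rank (1+2)/2 = 1.5.
Method 1 values → pooled ranks: 21→5, 12→1.5, 19→4, 48→7
Rank sum = 5 + 1.5 + 4 + 7 = 17.5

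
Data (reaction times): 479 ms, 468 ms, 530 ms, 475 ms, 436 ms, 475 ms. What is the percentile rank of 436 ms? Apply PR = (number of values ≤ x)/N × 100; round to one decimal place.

N = 6.
Strictly below 436: 0. Equal to 436: 1.
PR = 1/6 × 100 = 16.7

16.7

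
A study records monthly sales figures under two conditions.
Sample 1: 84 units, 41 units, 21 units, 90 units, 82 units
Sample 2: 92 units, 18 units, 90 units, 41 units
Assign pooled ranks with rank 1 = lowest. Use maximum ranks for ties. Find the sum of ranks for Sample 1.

Sorted (ascending): 18, 21, 41, 41, 82, 84, 90, 90, 92
The 2 values of 41 occupy positions 3–4 → each gets rank 4.
The 2 values of 90 occupy positions 7–8 → each gets rank 8.
Sample 1 values → pooled ranks: 84→6, 41→4, 21→2, 90→8, 82→5
Rank sum = 6 + 4 + 2 + 8 + 5 = 25

25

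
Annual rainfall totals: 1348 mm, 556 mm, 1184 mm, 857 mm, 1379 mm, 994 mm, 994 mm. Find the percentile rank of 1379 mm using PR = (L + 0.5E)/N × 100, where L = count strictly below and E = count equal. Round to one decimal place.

N = 7.
Strictly below 1379: 6. Equal to 1379: 1.
PR = (6 + 0.5·1)/7 × 100 = 92.9

92.9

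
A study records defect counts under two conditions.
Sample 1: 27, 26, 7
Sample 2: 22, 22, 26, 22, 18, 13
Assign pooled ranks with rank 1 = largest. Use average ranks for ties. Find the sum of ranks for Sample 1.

Sorted (descending): 27, 26, 26, 22, 22, 22, 18, 13, 7
The 2 values of 26 occupy positions 2–3 → average rank (2+3)/2 = 2.5.
The 3 values of 22 occupy positions 4–6 → average rank 5.
Sample 1 values → pooled ranks: 27→1, 26→2.5, 7→9
Rank sum = 1 + 2.5 + 9 = 12.5

12.5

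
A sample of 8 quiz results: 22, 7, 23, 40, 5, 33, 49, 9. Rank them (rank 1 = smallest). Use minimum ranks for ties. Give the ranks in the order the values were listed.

Sorted (ascending): 5, 7, 9, 22, 23, 33, 40, 49
No ties — each value takes its position as its rank.

4, 2, 5, 7, 1, 6, 8, 3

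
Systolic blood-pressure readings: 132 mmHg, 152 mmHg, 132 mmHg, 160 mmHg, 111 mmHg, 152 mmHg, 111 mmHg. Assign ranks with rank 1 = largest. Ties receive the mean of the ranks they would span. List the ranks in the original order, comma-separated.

4.5, 2.5, 4.5, 1, 6.5, 2.5, 6.5

Sorted (descending): 160, 152, 152, 132, 132, 111, 111
The 2 values of 152 occupy positions 2–3 → average rank (2+3)/2 = 2.5.
The 2 values of 132 occupy positions 4–5 → average rank (4+5)/2 = 4.5.
The 2 values of 111 occupy positions 6–7 → average rank (6+7)/2 = 6.5.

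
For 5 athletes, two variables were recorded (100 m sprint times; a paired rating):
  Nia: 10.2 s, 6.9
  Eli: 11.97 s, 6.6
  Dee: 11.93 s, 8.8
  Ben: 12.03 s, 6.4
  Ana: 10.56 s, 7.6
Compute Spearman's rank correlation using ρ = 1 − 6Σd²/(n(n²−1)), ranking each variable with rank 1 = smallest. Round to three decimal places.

-0.600

Ranks of variable 1: 1, 4, 3, 5, 2
Ranks of variable 2: 3, 2, 5, 1, 4
d = r₁ − r₂: -2, 2, -2, 4, -2
d²: 4, 4, 4, 16, 4; Σd² = 32
ρ = 1 − 6·32/(5·24) = 1 − 192/120 = -0.600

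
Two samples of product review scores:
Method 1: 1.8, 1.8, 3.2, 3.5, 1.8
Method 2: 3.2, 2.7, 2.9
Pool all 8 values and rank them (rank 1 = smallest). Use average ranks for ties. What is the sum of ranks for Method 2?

15.5

Sorted (ascending): 1.8, 1.8, 1.8, 2.7, 2.9, 3.2, 3.2, 3.5
The 3 values of 1.8 occupy positions 1–3 → average rank 2.
The 2 values of 3.2 occupy positions 6–7 → average rank (6+7)/2 = 6.5.
Method 2 values → pooled ranks: 3.2→6.5, 2.7→4, 2.9→5
Rank sum = 6.5 + 4 + 5 = 15.5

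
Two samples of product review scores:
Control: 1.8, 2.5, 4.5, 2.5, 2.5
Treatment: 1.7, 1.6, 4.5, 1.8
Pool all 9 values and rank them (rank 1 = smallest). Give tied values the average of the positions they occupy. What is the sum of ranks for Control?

Sorted (ascending): 1.6, 1.7, 1.8, 1.8, 2.5, 2.5, 2.5, 4.5, 4.5
The 2 values of 1.8 occupy positions 3–4 → average rank (3+4)/2 = 3.5.
The 3 values of 2.5 occupy positions 5–7 → average rank 6.
The 2 values of 4.5 occupy positions 8–9 → average rank (8+9)/2 = 8.5.
Control values → pooled ranks: 1.8→3.5, 2.5→6, 4.5→8.5, 2.5→6, 2.5→6
Rank sum = 3.5 + 6 + 8.5 + 6 + 6 = 30

30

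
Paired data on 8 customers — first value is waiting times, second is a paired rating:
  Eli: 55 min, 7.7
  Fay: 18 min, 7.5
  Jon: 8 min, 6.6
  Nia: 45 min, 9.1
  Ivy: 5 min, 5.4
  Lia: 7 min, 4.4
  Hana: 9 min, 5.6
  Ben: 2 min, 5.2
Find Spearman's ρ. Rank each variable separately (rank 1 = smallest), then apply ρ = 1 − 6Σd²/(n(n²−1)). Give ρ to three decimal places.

0.881

Ranks of variable 1: 8, 6, 4, 7, 2, 3, 5, 1
Ranks of variable 2: 7, 6, 5, 8, 3, 1, 4, 2
d = r₁ − r₂: 1, 0, -1, -1, -1, 2, 1, -1
d²: 1, 0, 1, 1, 1, 4, 1, 1; Σd² = 10
ρ = 1 − 6·10/(8·63) = 1 − 60/504 = 0.881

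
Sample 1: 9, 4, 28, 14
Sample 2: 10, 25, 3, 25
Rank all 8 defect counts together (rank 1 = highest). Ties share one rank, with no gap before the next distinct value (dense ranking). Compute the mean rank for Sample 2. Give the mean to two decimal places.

Sorted (descending): 28, 25, 25, 14, 10, 9, 4, 3
The 2 values of 25 share dense rank 2.
Remaining distinct values take the next consecutive integers.
Sample 2 values → pooled ranks: 10→4, 25→2, 3→7, 25→2
Mean rank = (4 + 2 + 7 + 2) / 4 = 3.75

3.75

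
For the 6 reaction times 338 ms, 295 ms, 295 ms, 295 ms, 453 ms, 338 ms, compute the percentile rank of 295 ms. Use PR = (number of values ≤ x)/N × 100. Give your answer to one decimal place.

N = 6.
Strictly below 295: 0. Equal to 295: 3.
PR = 3/6 × 100 = 50.0

50.0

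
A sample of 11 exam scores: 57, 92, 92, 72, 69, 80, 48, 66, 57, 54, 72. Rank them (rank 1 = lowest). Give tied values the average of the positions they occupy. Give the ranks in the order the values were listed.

3.5, 10.5, 10.5, 7.5, 6, 9, 1, 5, 3.5, 2, 7.5

Sorted (ascending): 48, 54, 57, 57, 66, 69, 72, 72, 80, 92, 92
The 2 values of 57 occupy positions 3–4 → average rank (3+4)/2 = 3.5.
The 2 values of 72 occupy positions 7–8 → average rank (7+8)/2 = 7.5.
The 2 values of 92 occupy positions 10–11 → average rank (10+11)/2 = 10.5.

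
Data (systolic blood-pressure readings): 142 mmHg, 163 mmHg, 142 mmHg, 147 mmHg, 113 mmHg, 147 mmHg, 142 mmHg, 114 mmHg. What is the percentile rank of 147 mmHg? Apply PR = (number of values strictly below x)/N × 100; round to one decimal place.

N = 8.
Strictly below 147: 5. Equal to 147: 2.
PR = 5/8 × 100 = 62.5

62.5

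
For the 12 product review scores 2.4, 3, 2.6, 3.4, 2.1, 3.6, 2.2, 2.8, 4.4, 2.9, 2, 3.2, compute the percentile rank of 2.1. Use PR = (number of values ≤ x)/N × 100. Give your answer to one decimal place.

16.7

N = 12.
Strictly below 2.1: 1. Equal to 2.1: 1.
PR = 2/12 × 100 = 16.7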